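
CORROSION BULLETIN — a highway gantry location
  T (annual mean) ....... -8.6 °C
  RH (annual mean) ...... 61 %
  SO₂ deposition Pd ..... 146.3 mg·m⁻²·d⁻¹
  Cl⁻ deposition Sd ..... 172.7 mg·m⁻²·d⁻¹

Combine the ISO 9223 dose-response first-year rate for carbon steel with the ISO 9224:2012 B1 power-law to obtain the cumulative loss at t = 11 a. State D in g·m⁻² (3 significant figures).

carbon steel: T≤10 °C ⇒ hinge +0.150·(-8.6−10) = -2.7900
  Pd branch = 1.77·Pd^0.52·e^(0.02·RH+f) = 4.921 μm/a
  Sd branch = 0.102·Sd^0.62·e^(0.033·RH+0.04·T) = 13.2 μm/a
  r_corr = 4.921 + 13.2 = 18.12 μm/a
Power-law: D(11) = r_corr · 11^0.523
  D(11) = 18.12 × 11^0.523 = 18.12 × 3.505 = 63.51 μm
  Mass loss = 63.51 μm × 7.85 g/cm³ = 498.5 g·m⁻²

D(11) = 499 g·m⁻²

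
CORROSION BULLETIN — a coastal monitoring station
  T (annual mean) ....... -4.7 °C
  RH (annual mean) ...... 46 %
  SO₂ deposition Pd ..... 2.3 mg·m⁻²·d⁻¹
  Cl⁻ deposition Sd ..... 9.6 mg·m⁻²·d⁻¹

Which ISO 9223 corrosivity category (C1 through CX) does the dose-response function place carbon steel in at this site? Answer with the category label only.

carbon steel: f(T) = +0.150·(T−10) [T≤10 °C] = -2.2050
  SO₂ term: 1.77·2.3^0.52·exp(0.02·46-2.2050) = 0.7551
  Cl⁻ term: 0.102·9.6^0.62·exp(0.033·46+0.04·-4.7) = 1.568
  r_corr = 0.7551 + 1.568 = 2.323 μm/a
ISO 9223 Table 2 (carbon steel): 1.3 < 2.32 ≤ 25 μm/a ⇒ C2

C2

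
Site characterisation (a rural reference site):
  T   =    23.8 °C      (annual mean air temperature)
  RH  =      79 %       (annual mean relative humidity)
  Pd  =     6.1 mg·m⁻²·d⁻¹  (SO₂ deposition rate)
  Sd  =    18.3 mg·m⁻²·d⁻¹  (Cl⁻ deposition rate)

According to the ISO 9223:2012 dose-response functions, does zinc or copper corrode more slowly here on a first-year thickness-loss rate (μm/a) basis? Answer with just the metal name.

copper

zinc: f(T) = -0.071·(T−10) [T>10 °C] = -0.9798
  sulphur-dioxide contribution → 0.4063 μm/a
  chloride contribution → 1.305 μm/a
  ⇒ r_corr(zinc) = 1.712 μm/a
copper: f(T) = -0.080·(T−10) [T>10 °C] = -1.1040
  sulphur-dioxide contribution → 0.2973 μm/a
  chloride contribution → 1.239 μm/a
  total first-year rate 1.537 μm/a
Ordering by μm/a: zinc (1.71) > copper (1.54)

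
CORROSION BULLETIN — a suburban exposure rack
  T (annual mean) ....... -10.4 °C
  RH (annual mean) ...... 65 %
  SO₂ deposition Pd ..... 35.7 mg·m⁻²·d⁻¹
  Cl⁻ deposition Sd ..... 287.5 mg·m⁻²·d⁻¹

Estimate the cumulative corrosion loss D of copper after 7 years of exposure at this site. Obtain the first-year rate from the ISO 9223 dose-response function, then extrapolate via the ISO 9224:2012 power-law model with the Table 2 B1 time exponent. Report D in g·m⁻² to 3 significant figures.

D(7) = 11.2 g·m⁻²

copper: T≤10 °C ⇒ hinge +0.126·(-10.4−10) = -2.5704
  SO₂ term: 0.0053·35.7^0.26·exp(0.059·65-2.5704) = 0.04755
  Sd branch = 0.01025·Sd^0.27·e^(0.036·RH+0.049·T) = 0.2948 μm/a
  r_corr = 0.04755 + 0.2948 = 0.3423 μm/a
ISO 9224: D(t) = r_corr · t^b with b = 0.667 (copper, B1)
  D(7) = 0.3423 × 7^0.667 = 0.3423 × 3.662 = 1.253 μm
  Mass loss = 1.253 μm × 8.96 g/cm³ = 11.23 g·m⁻²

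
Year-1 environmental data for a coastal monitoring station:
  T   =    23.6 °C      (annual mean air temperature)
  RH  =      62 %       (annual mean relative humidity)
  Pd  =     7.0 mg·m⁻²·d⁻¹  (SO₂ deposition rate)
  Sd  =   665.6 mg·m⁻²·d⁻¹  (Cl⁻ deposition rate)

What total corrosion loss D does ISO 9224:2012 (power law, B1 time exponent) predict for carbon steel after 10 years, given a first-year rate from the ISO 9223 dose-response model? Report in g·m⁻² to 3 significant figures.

carbon steel: f(T) = -0.054·(T−10) [T>10 °C] = -0.7344
  SO₂ term: 1.77·7.0^0.52·exp(0.02·62-0.7344) = 8.072
  Cl⁻ term: 0.102·665.6^0.62·exp(0.033·62+0.04·23.6) = 114.2
  r_corr = 8.072 + 114.2 = 122.2 μm/a
Power-law: D(10) = r_corr · 10^0.523
  D(10) = 122.2 × 10^0.523 = 122.2 × 3.334 = 407.6 μm
  Mass loss = 407.6 μm × 7.85 g/cm³ = 3199 g·m⁻²

D(10) = 3.20e+03 g·m⁻²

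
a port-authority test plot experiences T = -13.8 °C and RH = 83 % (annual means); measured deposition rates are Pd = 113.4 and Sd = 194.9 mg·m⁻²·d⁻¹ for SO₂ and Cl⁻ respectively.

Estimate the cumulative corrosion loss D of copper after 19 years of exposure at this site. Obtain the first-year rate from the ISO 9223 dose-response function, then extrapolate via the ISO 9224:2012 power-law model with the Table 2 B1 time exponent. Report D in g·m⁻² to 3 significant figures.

D(19) = 35.2 g·m⁻²

copper: temperature factor f = +0.126·(-23.8) = -2.9988
  Pd branch = 0.0053·Pd^0.26·e^(0.059·RH+f) = 0.121 μm/a
  Cl⁻ term: 0.01025·194.9^0.27·exp(0.036·83+0.049·-13.8) = 0.4295
  r_corr = 0.121 + 0.4295 = 0.5505 μm/a
Power-law: D(19) = r_corr · 19^0.667
  D(19) = 0.5505 × 19^0.667 = 0.5505 × 7.127 = 3.924 μm
  Mass loss = 3.924 μm × 8.96 g/cm³ = 35.16 g·m⁻²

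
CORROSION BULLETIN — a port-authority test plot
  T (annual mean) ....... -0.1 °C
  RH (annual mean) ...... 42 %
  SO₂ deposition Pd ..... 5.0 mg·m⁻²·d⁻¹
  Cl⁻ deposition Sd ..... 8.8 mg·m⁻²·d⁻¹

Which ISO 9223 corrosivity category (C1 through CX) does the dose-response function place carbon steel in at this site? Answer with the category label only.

C2

carbon steel: temperature factor f = +0.150·(-10.1) = -1.5150
  SO₂ term: 1.77·5.0^0.52·exp(0.02·42-1.5150) = 2.081
  Sd branch = 0.102·Sd^0.62·e^(0.033·RH+0.04·T) = 1.564 μm/a
  sum: 2.081 + 1.564 → r_corr = 3.646 μm/a
Category bounds: 1.3…25 μm/a bracket r_corr ⇒ C2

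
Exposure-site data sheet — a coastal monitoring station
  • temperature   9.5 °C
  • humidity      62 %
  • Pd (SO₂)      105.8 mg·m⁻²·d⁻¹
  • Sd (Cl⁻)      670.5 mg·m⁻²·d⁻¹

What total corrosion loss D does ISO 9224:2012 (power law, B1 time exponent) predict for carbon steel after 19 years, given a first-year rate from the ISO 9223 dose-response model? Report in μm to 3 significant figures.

carbon steel: temperature factor f = +0.150·(-0.5) = -0.0750
  sulphur-dioxide contribution → 64.07 μm/a
  chloride contribution → 65.25 μm/a
  total first-year rate 129.3 μm/a
Long-term exponent b (ISO 9224 Table 2, B1) = 0.523
  D(19) = 129.3 × 19^0.523 = 129.3 × 4.664 = 603.2 μm

D(19) = 603 μm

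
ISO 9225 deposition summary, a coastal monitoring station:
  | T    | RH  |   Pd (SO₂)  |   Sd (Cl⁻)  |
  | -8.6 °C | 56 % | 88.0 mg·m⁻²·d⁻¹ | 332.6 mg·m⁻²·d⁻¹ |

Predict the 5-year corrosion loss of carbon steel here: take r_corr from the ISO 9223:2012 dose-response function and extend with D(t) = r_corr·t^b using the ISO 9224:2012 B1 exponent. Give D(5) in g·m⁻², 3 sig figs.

carbon steel: temperature factor f = +0.150·(-18.6) = -2.7900
  Pd branch = 1.77·Pd^0.52·e^(0.02·RH+f) = 3.418 μm/a
  Sd branch = 0.102·Sd^0.62·e^(0.033·RH+0.04·T) = 16.8 μm/a
  sum: 3.418 + 16.8 → r_corr = 20.22 μm/a
Long-term exponent b (ISO 9224 Table 2, B1) = 0.523
  D(5) = 20.22 × 5^0.523 = 20.22 × 2.32 = 46.92 μm
  Mass loss = 46.92 μm × 7.85 g/cm³ = 368.3 g·m⁻²

D(5) = 368 g·m⁻²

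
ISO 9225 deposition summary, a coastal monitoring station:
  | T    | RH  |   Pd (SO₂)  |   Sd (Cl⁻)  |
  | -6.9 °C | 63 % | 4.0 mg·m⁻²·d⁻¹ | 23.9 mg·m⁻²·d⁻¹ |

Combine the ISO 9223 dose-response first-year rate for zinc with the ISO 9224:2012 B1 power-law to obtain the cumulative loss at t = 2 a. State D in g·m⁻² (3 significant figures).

D(2) = 4.08 g·m⁻²

zinc: temperature factor f = +0.038·(-16.9) = -0.6422
  Pd branch = 0.0129·Pd^0.44·e^(0.046·RH+f) = 0.2266 μm/a
  Sd branch = 0.0175·Sd^0.57·e^(0.008·RH+0.085·T) = 0.09838 μm/a
  sum: 0.2266 + 0.09838 → r_corr = 0.3249 μm/a
ISO 9224: D(t) = r_corr · t^b with b = 0.813 (zinc, B1)
  D(2) = 0.3249 × 2^0.813 = 0.3249 × 1.757 = 0.5709 μm
  Mass loss = 0.5709 μm × 7.14 g/cm³ = 4.076 g·m⁻²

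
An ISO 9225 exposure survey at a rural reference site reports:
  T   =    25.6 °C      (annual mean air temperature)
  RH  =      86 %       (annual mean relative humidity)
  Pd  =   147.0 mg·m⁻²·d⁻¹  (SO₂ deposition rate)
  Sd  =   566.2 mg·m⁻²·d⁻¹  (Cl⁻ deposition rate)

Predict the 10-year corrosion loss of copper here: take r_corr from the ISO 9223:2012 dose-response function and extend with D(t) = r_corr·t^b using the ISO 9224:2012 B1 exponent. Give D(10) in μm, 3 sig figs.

copper: T>10 °C ⇒ hinge -0.080·(25.6−10) = -1.2480
  sulphur-dioxide contribution → 0.89 μm/a
  chloride contribution → 4.399 μm/a
  total first-year rate 5.289 μm/a
Long-term exponent b (ISO 9224 Table 2, B1) = 0.667
  D(10) = 5.289 × 10^0.667 = 5.289 × 4.645 = 24.57 μm

D(10) = 24.6 μm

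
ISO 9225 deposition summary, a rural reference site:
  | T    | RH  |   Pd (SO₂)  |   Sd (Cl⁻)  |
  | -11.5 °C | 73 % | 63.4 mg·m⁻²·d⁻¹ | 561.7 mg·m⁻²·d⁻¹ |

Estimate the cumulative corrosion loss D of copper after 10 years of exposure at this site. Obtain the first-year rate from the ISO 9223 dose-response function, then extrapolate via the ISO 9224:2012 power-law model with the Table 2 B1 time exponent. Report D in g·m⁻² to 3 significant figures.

D(10) = 21.8 g·m⁻²

copper: temperature factor f = +0.126·(-21.5) = -2.7090
  sulphur-dioxide contribution → 0.07706 μm/a
  chloride contribution → 0.4464 μm/a
  ⇒ r_corr(copper) = 0.5234 μm/a
Long-term exponent b (ISO 9224 Table 2, B1) = 0.667
  D(10) = 0.5234 × 10^0.667 = 0.5234 × 4.645 = 2.431 μm
  Mass loss = 2.431 μm × 8.96 g/cm³ = 21.79 g·m⁻²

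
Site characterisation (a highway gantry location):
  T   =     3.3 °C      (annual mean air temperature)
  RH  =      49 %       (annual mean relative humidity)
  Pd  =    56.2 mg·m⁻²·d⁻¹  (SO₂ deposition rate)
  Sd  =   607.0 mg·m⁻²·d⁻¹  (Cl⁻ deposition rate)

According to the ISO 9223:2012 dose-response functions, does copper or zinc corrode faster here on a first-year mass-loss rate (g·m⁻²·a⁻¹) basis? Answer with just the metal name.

zinc

copper: T≤10 °C ⇒ hinge +0.126·(3.3−10) = -0.8442
  sulphur-dioxide contribution → 0.117 μm/a
  chloride contribution → 0.3967 μm/a
  ⇒ r_corr(copper) = 0.5137 μm/a
  mass loss = 0.5137 μm/a × 8.96 g/cm³ = 4.603 g·m⁻²·a⁻¹
zinc: f(T) = +0.038·(T−10) [T≤10 °C] = -0.2546
  sulphur-dioxide contribution → 0.5608 μm/a
  chloride contribution → 1.323 μm/a
  ⇒ r_corr(zinc) = 1.884 μm/a
  mass loss = 1.884 μm/a × 7.14 g/cm³ = 13.45 g·m⁻²·a⁻¹
Ordering by g·m⁻²·a⁻¹: zinc (13.4) > copper (4.6)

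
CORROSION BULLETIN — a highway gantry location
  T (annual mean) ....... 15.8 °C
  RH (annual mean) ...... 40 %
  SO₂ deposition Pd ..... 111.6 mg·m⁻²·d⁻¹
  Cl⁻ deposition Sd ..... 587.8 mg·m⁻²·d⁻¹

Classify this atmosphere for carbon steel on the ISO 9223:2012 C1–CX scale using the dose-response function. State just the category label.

carbon steel: f(T) = -0.054·(T−10) [T>10 °C] = -0.3132
  SO₂ term: 1.77·111.6^0.52·exp(0.02·40-0.3132) = 33.43
  Sd branch = 0.102·Sd^0.62·e^(0.033·RH+0.04·T) = 37.43 μm/a
  sum: 33.43 + 37.43 → r_corr = 70.87 μm/a
ISO 9223 Table 2 (carbon steel): 50 < 70.9 ≤ 80 μm/a ⇒ C4

C4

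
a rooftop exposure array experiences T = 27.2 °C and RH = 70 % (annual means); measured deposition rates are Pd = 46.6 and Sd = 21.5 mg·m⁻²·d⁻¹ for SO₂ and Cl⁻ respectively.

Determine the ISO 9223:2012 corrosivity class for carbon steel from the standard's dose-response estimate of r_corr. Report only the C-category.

C3

carbon steel: T>10 °C ⇒ hinge -0.054·(27.2−10) = -0.9288
  sulphur-dioxide contribution → 20.9 μm/a
  chloride contribution → 20.44 μm/a
  total first-year rate 41.34 μm/a
ISO 9223 Table 2 (carbon steel): 25 < 41.3 ≤ 50 μm/a ⇒ C3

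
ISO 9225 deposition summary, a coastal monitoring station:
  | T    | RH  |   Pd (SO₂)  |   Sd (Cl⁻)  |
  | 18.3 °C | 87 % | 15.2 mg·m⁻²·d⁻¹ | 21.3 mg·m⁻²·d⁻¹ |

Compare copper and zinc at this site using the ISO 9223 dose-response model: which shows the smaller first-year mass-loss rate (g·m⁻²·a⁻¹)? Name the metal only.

zinc

copper: temperature factor f = -0.080·(8.3) = -0.6640
  sulphur-dioxide contribution → 0.9385 μm/a
  chloride contribution → 1.315 μm/a
  total first-year rate 2.254 μm/a
  mass loss = 2.254 μm/a × 8.96 g/cm³ = 20.19 g·m⁻²·a⁻¹
zinc: f(T) = -0.071·(T−10) [T>10 °C] = -0.5893
  sulphur-dioxide contribution → 1.296 μm/a
  chloride contribution → 0.9507 μm/a
  ⇒ r_corr(zinc) = 2.247 μm/a
  mass loss = 2.247 μm/a × 7.14 g/cm³ = 16.04 g·m⁻²·a⁻¹
Ordering by g·m⁻²·a⁻¹: copper (20.2) > zinc (16)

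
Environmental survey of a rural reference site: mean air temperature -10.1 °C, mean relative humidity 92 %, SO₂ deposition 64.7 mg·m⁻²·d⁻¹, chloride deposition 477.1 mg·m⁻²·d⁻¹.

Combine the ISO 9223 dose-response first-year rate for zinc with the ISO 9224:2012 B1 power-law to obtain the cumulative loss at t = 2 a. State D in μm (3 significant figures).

zinc: f(T) = +0.038·(T−10) [T≤10 °C] = -0.7638
  sulphur-dioxide contribution → 2.592 μm/a
  chloride contribution → 0.5208 μm/a
  ⇒ r_corr(zinc) = 3.113 μm/a
Power-law: D(2) = r_corr · 2^0.813
  D(2) = 3.113 × 2^0.813 = 3.113 × 1.757 = 5.468 μm

D(2) = 5.47 μm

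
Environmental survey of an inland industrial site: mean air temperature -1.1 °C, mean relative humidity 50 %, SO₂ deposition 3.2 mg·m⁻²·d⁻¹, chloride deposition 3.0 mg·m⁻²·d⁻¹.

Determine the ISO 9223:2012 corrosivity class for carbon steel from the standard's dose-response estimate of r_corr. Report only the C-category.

carbon steel: T≤10 °C ⇒ hinge +0.150·(-1.1−10) = -1.6650
  SO₂ term: 1.77·3.2^0.52·exp(0.02·50-1.6650) = 1.667
  Sd branch = 0.102·Sd^0.62·e^(0.033·RH+0.04·T) = 1.004 μm/a
  r_corr = 1.667 + 1.004 = 2.671 μm/a
2.67 μm/a falls in (1.3, 25] for carbon steel → category C2

C2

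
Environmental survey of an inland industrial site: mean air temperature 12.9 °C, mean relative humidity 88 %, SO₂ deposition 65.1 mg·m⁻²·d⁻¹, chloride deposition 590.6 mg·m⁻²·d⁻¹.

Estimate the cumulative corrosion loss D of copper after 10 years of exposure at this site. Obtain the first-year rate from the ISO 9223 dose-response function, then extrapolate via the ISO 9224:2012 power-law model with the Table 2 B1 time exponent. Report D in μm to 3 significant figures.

D(10) = 22.3 μm

copper: temperature factor f = -0.080·(2.9) = -0.2320
  SO₂ term: 0.0053·65.1^0.26·exp(0.059·88-0.2320) = 2.238
  Cl⁻ term: 0.01025·590.6^0.27·exp(0.036·88+0.049·12.9) = 2.566
  sum: 2.238 + 2.566 → r_corr = 4.805 μm/a
Power-law: D(10) = r_corr · 10^0.667
  D(10) = 4.805 × 10^0.667 = 4.805 × 4.645 = 22.32 μm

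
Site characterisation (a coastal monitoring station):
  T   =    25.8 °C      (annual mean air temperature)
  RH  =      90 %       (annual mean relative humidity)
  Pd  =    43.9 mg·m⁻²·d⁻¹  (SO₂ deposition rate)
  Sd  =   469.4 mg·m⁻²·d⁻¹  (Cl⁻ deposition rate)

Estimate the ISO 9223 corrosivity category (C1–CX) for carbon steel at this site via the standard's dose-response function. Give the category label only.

carbon steel: temperature factor f = -0.054·(15.8) = -0.8532
  SO₂ term: 1.77·43.9^0.52·exp(0.02·90-0.8532) = 32.6
  Cl⁻ term: 0.102·469.4^0.62·exp(0.033·90+0.04·25.8) = 252.9
  r_corr = 32.6 + 252.9 = 285.5 μm/a
286 μm/a falls in (200, 700] for carbon steel → category CX

CX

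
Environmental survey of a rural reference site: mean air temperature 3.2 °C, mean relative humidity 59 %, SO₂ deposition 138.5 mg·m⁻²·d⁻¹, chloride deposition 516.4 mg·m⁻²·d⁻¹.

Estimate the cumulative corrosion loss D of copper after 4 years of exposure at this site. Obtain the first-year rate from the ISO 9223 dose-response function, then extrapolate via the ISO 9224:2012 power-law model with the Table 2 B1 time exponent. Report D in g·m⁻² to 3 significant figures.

copper: temperature factor f = +0.126·(-6.8) = -0.8568
  sulphur-dioxide contribution → 0.2635 μm/a
  chloride contribution → 0.5417 μm/a
  total first-year rate 0.8052 μm/a
Long-term exponent b (ISO 9224 Table 2, B1) = 0.667
  D(4) = 0.8052 × 4^0.667 = 0.8052 × 2.521 = 2.03 μm
  Mass loss = 2.03 μm × 8.96 g/cm³ = 18.19 g·m⁻²

D(4) = 18.2 g·m⁻²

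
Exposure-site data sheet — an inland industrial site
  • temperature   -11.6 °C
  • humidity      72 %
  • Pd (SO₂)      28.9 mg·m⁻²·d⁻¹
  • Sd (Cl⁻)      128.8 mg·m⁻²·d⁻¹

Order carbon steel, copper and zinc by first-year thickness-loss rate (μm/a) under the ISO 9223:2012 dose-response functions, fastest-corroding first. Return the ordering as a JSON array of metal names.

["carbon steel", "zinc", "copper"]

carbon steel: f(T) = +0.150·(T−10) [T≤10 °C] = -3.2400
  sulphur-dioxide contribution → 1.682 μm/a
  chloride contribution → 14.03 μm/a
  ⇒ r_corr(carbon steel) = 15.71 μm/a
copper: T≤10 °C ⇒ hinge +0.126·(-11.6−10) = -2.7216
  sulphur-dioxide contribution → 0.05848 μm/a
  chloride contribution → 0.2879 μm/a
  total first-year rate 0.3464 μm/a
zinc: T≤10 °C ⇒ hinge +0.038·(-11.6−10) = -0.8208
  sulphur-dioxide contribution → 0.6844 μm/a
  chloride contribution → 0.1852 μm/a
  total first-year rate 0.8696 μm/a
Ordering by μm/a: carbon steel (15.7) > zinc (0.87) > copper (0.346)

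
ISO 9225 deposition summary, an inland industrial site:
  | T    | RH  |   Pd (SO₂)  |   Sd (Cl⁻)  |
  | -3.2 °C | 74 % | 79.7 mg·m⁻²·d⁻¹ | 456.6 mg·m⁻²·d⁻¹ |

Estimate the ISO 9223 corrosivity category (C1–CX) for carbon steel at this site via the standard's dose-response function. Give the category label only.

C4

carbon steel: temperature factor f = +0.150·(-13.2) = -1.9800
  SO₂ term: 1.77·79.7^0.52·exp(0.02·74-1.9800) = 10.46
  Sd branch = 0.102·Sd^0.62·e^(0.033·RH+0.04·T) = 45.97 μm/a
  r_corr = 10.46 + 45.97 = 56.43 μm/a
Category bounds: 50…80 μm/a bracket r_corr ⇒ C4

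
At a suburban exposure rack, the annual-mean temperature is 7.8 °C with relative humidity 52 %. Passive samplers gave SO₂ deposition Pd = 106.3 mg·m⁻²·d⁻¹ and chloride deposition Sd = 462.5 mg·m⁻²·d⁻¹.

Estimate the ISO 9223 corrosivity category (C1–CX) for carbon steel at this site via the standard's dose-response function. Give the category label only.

carbon steel: T≤10 °C ⇒ hinge +0.150·(7.8−10) = -0.3300
  sulphur-dioxide contribution → 40.75 μm/a
  chloride contribution → 34.81 μm/a
  total first-year rate 75.56 μm/a
ISO 9223 Table 2 (carbon steel): 50 < 75.6 ≤ 80 μm/a ⇒ C4

C4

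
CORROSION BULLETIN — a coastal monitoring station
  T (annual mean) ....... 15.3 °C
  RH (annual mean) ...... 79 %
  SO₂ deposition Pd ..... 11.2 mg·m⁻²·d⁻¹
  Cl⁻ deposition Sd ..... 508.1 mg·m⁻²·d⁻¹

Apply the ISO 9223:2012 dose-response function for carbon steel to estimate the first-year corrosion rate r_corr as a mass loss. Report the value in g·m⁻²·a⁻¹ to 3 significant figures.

r_corr = 1.13e+03 g·m⁻²·a⁻¹

carbon steel: f(T) = -0.054·(T−10) [T>10 °C] = -0.2862
  SO₂ term: 1.77·11.2^0.52·exp(0.02·79-0.2862) = 22.67
  Sd branch = 0.102·Sd^0.62·e^(0.033·RH+0.04·T) = 121.4 μm/a
  sum: 22.67 + 121.4 → r_corr = 144.1 μm/a
Convert to mass loss: 144.1 μm/a × 7.85 g/cm³ = 1131 g·m⁻²·a⁻¹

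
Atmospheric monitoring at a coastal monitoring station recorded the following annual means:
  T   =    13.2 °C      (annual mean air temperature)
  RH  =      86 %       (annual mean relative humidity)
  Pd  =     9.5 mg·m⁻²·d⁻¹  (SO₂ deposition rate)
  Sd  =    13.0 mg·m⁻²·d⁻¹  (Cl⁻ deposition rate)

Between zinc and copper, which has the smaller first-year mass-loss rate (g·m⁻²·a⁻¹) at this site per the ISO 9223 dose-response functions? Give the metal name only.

zinc: T>10 °C ⇒ hinge -0.071·(13.2−10) = -0.2272
  SO₂ term: 0.0129·9.5^0.44·exp(0.046·86-0.2272) = 1.446
  Sd branch = 0.0175·Sd^0.57·e^(0.008·RH+0.085·T) = 0.4614 μm/a
  sum: 1.446 + 0.4614 → r_corr = 1.907 μm/a
  mass loss = 1.907 μm/a × 7.14 g/cm³ = 13.62 g·m⁻²·a⁻¹
copper: f(T) = -0.080·(T−10) [T>10 °C] = -0.2560
  Pd branch = 0.0053·Pd^0.26·e^(0.059·RH+f) = 1.177 μm/a
  Sd branch = 0.01025·Sd^0.27·e^(0.036·RH+0.049·T) = 0.8649 μm/a
  r_corr = 1.177 + 0.8649 = 2.042 μm/a
  mass loss = 2.042 μm/a × 8.96 g/cm³ = 18.3 g·m⁻²·a⁻¹
Ordering by g·m⁻²·a⁻¹: copper (18.3) > zinc (13.6)

zinc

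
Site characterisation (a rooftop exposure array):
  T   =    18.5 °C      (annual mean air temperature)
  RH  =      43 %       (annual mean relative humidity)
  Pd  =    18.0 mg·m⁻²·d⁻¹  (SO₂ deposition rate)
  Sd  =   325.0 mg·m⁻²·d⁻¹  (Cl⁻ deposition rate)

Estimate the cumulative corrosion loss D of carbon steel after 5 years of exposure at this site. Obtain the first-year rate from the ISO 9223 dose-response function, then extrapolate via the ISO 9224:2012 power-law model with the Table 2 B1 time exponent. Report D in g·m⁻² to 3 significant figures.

D(5) = 797 g·m⁻²

carbon steel: temperature factor f = -0.054·(8.5) = -0.4590
  SO₂ term: 1.77·18.0^0.52·exp(0.02·43-0.4590) = 11.88
  Cl⁻ term: 0.102·325.0^0.62·exp(0.033·43+0.04·18.5) = 31.89
  r_corr = 11.88 + 31.89 = 43.77 μm/a
Power-law: D(5) = r_corr · 5^0.523
  D(5) = 43.77 × 5^0.523 = 43.77 × 2.32 = 101.6 μm
  Mass loss = 101.6 μm × 7.85 g/cm³ = 797.2 g·m⁻²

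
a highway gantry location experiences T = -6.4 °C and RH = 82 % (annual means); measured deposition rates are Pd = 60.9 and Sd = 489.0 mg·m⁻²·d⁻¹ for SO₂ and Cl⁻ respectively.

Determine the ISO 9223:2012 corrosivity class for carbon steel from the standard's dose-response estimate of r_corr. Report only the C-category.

C4

carbon steel: temperature factor f = +0.150·(-16.4) = -2.4600
  Pd branch = 1.77·Pd^0.52·e^(0.02·RH+f) = 6.605 μm/a
  Sd branch = 0.102·Sd^0.62·e^(0.033·RH+0.04·T) = 54.95 μm/a
  r_corr = 6.605 + 54.95 = 61.56 μm/a
61.6 μm/a falls in (50, 80] for carbon steel → category C4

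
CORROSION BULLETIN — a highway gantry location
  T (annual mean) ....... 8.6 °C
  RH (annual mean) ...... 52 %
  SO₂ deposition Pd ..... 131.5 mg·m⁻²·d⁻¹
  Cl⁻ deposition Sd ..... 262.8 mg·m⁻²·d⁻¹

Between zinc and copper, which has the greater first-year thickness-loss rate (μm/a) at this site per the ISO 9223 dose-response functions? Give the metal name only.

zinc: f(T) = +0.038·(T−10) [T≤10 °C] = -0.0532
  sulphur-dioxide contribution → 1.145 μm/a
  chloride contribution → 1.319 μm/a
  total first-year rate 2.464 μm/a
copper: T≤10 °C ⇒ hinge +0.126·(8.6−10) = -0.1764
  sulphur-dioxide contribution → 0.3396 μm/a
  chloride contribution → 0.4571 μm/a
  ⇒ r_corr(copper) = 0.7968 μm/a
Ordering by μm/a: zinc (2.46) > copper (0.797)

zinc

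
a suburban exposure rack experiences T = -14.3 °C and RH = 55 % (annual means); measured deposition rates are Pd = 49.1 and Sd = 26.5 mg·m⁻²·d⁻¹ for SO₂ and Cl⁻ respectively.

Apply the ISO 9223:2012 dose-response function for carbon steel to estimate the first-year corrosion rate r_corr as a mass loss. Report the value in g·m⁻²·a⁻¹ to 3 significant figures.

r_corr = 29.4 g·m⁻²·a⁻¹

carbon steel: temperature factor f = +0.150·(-24.3) = -3.6450
  SO₂ term: 1.77·49.1^0.52·exp(0.02·55-3.6450) = 1.052
  Cl⁻ term: 0.102·26.5^0.62·exp(0.033·55+0.04·-14.3) = 2.697
  sum: 1.052 + 2.697 → r_corr = 3.749 μm/a
Convert to mass loss: 3.749 μm/a × 7.85 g/cm³ = 29.43 g·m⁻²·a⁻¹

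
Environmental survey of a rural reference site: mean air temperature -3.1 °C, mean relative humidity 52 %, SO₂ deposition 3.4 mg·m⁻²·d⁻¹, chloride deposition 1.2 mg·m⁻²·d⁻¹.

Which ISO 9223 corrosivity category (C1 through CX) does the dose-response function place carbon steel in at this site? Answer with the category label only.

C2

carbon steel: T≤10 °C ⇒ hinge +0.150·(-3.1−10) = -1.9650
  Pd branch = 1.77·Pd^0.52·e^(0.02·RH+f) = 1.326 μm/a
  Cl⁻ term: 0.102·1.2^0.62·exp(0.033·52+0.04·-3.1) = 0.5612
  r_corr = 1.326 + 0.5612 = 1.887 μm/a
Category bounds: 1.3…25 μm/a bracket r_corr ⇒ C2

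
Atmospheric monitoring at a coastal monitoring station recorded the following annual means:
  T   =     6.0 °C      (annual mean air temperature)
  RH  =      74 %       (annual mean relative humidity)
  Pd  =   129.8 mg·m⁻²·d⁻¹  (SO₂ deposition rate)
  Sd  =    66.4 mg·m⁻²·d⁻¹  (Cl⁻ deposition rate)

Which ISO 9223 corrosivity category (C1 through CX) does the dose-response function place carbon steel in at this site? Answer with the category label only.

carbon steel: f(T) = +0.150·(T−10) [T≤10 °C] = -0.6000
  SO₂ term: 1.77·129.8^0.52·exp(0.02·74-0.6000) = 53.59
  Sd branch = 0.102·Sd^0.62·e^(0.033·RH+0.04·T) = 20.1 μm/a
  sum: 53.59 + 20.1 → r_corr = 73.68 μm/a
73.7 μm/a falls in (50, 80] for carbon steel → category C4

C4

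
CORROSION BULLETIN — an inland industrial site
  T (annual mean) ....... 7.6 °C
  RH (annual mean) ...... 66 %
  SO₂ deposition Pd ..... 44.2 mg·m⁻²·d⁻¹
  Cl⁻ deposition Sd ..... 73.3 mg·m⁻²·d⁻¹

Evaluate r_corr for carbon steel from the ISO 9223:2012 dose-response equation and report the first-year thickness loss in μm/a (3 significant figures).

r_corr = 50.6 μm/a

carbon steel: temperature factor f = +0.150·(-2.4) = -0.3600
  Pd branch = 1.77·Pd^0.52·e^(0.02·RH+f) = 33.15 μm/a
  Sd branch = 0.102·Sd^0.62·e^(0.033·RH+0.04·T) = 17.49 μm/a
  r_corr = 33.15 + 17.49 = 50.65 μm/a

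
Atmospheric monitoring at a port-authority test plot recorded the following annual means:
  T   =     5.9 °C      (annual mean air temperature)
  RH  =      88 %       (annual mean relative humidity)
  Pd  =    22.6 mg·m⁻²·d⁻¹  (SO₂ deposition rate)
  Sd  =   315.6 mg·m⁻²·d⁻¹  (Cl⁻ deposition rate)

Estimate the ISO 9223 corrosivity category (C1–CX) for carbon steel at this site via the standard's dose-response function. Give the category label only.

carbon steel: T≤10 °C ⇒ hinge +0.150·(5.9−10) = -0.6150
  SO₂ term: 1.77·22.6^0.52·exp(0.02·88-0.6150) = 28.14
  Sd branch = 0.102·Sd^0.62·e^(0.033·RH+0.04·T) = 83.51 μm/a
  r_corr = 28.14 + 83.51 = 111.7 μm/a
Category bounds: 80…200 μm/a bracket r_corr ⇒ C5

C5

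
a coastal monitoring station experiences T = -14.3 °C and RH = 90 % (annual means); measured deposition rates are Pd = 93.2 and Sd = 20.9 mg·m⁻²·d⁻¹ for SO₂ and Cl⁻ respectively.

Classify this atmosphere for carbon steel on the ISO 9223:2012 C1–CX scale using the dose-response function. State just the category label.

carbon steel: temperature factor f = +0.150·(-24.3) = -3.6450
  SO₂ term: 1.77·93.2^0.52·exp(0.02·90-3.6450) = 2.957
  Cl⁻ term: 0.102·20.9^0.62·exp(0.033·90+0.04·-14.3) = 7.388
  sum: 2.957 + 7.388 → r_corr = 10.34 μm/a
10.3 μm/a falls in (1.3, 25] for carbon steel → category C2

C2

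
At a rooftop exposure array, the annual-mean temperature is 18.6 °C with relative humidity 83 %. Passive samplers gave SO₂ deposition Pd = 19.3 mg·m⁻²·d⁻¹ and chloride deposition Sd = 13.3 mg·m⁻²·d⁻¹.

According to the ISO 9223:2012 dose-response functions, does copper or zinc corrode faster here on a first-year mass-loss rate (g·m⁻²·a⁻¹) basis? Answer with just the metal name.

copper: f(T) = -0.080·(T−10) [T>10 °C] = -0.6880
  SO₂ term: 0.0053·19.3^0.26·exp(0.059·83-0.6880) = 0.77
  Cl⁻ term: 0.01025·13.3^0.27·exp(0.036·83+0.049·18.6) = 1.018
  sum: 0.77 + 1.018 → r_corr = 1.788 μm/a
  mass loss = 1.788 μm/a × 8.96 g/cm³ = 16.02 g·m⁻²·a⁻¹
zinc: f(T) = -0.071·(T−10) [T>10 °C] = -0.6106
  Pd branch = 0.0129·Pd^0.44·e^(0.046·RH+f) = 1.173 μm/a
  Sd branch = 0.0175·Sd^0.57·e^(0.008·RH+0.085·T) = 0.7221 μm/a
  r_corr = 1.173 + 0.7221 = 1.895 μm/a
  mass loss = 1.895 μm/a × 7.14 g/cm³ = 13.53 g·m⁻²·a⁻¹
Ordering by g·m⁻²·a⁻¹: copper (16) > zinc (13.5)

copper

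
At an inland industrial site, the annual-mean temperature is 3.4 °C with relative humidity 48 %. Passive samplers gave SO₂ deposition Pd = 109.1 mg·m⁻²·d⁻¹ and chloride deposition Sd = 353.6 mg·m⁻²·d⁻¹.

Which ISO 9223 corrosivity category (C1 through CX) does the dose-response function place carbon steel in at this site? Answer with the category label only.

C3

carbon steel: f(T) = +0.150·(T−10) [T≤10 °C] = -0.9900
  sulphur-dioxide contribution → 19.71 μm/a
  chloride contribution → 21.66 μm/a
  ⇒ r_corr(carbon steel) = 41.37 μm/a
Category bounds: 25…50 μm/a bracket r_corr ⇒ C3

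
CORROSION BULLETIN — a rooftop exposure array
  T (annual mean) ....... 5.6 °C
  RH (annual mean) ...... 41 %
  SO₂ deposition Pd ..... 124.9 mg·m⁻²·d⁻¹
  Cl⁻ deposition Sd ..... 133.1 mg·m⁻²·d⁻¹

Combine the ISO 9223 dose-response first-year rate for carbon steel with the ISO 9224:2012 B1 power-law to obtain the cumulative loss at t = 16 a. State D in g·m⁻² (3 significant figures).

carbon steel: temperature factor f = +0.150·(-4.4) = -0.6600
  Pd branch = 1.77·Pd^0.52·e^(0.02·RH+f) = 25.57 μm/a
  Sd branch = 0.102·Sd^0.62·e^(0.033·RH+0.04·T) = 10.24 μm/a
  r_corr = 25.57 + 10.24 = 35.81 μm/a
ISO 9224: D(t) = r_corr · t^b with b = 0.523 (carbon steel, B1)
  D(16) = 35.81 × 16^0.523 = 35.81 × 4.263 = 152.7 μm
  Mass loss = 152.7 μm × 7.85 g/cm³ = 1198 g·m⁻²

D(16) = 1.20e+03 g·m⁻²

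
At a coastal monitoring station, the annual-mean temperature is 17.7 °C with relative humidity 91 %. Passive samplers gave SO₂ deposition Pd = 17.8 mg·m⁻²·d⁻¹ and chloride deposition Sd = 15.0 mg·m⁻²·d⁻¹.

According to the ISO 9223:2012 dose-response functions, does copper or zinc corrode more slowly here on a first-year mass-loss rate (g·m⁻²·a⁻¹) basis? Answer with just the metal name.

zinc

copper: f(T) = -0.080·(T−10) [T>10 °C] = -0.6160
  sulphur-dioxide contribution → 1.299 μm/a
  chloride contribution → 1.342 μm/a
  ⇒ r_corr(copper) = 2.641 μm/a
  mass loss = 2.641 μm/a × 8.96 g/cm³ = 23.66 g·m⁻²·a⁻¹
zinc: T>10 °C ⇒ hinge -0.071·(17.7−10) = -0.5467
  sulphur-dioxide contribution → 1.743 μm/a
  chloride contribution → 0.7638 μm/a
  ⇒ r_corr(zinc) = 2.507 μm/a
  mass loss = 2.507 μm/a × 7.14 g/cm³ = 17.9 g·m⁻²·a⁻¹
Ordering by g·m⁻²·a⁻¹: copper (23.7) > zinc (17.9)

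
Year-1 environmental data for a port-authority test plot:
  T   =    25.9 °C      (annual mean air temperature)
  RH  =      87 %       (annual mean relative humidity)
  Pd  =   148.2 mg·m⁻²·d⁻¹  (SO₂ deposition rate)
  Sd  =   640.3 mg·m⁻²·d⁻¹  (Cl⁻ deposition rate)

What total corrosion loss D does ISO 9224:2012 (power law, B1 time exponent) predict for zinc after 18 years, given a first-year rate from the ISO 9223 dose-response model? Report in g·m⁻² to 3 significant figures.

D(18) = 1.10e+03 g·m⁻²

zinc: f(T) = -0.071·(T−10) [T>10 °C] = -1.1289
  SO₂ term: 0.0129·148.2^0.44·exp(0.046·87-1.1289) = 2.058
  Sd branch = 0.0175·Sd^0.57·e^(0.008·RH+0.085·T) = 12.62 μm/a
  r_corr = 2.058 + 12.62 = 14.68 μm/a
ISO 9224: D(t) = r_corr · t^b with b = 0.813 (zinc, B1)
  D(18) = 14.68 × 18^0.813 = 14.68 × 10.48 = 153.9 μm
  Mass loss = 153.9 μm × 7.14 g/cm³ = 1099 g·m⁻²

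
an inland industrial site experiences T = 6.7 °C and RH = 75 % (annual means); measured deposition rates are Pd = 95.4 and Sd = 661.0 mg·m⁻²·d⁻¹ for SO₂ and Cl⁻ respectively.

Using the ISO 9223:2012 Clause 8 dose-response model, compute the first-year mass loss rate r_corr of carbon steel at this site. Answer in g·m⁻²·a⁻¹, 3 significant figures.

r_corr = 1.10e+03 g·m⁻²·a⁻¹

carbon steel: f(T) = +0.150·(T−10) [T≤10 °C] = -0.4950
  SO₂ term: 1.77·95.4^0.52·exp(0.02·75-0.4950) = 51.74
  Sd branch = 0.102·Sd^0.62·e^(0.033·RH+0.04·T) = 88.8 μm/a
  r_corr = 51.74 + 88.8 = 140.5 μm/a
Convert to mass loss: 140.5 μm/a × 7.85 g/cm³ = 1103 g·m⁻²·a⁻¹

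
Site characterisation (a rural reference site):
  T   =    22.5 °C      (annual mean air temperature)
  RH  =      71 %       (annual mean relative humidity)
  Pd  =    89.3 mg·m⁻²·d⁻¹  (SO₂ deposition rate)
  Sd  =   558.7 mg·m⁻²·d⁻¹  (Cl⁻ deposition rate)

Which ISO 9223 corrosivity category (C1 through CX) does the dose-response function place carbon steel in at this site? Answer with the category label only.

carbon steel: f(T) = -0.054·(T−10) [T>10 °C] = -0.6750
  sulphur-dioxide contribution → 38.54 μm/a
  chloride contribution → 131.9 μm/a
  ⇒ r_corr(carbon steel) = 170.5 μm/a
Category bounds: 80…200 μm/a bracket r_corr ⇒ C5

C5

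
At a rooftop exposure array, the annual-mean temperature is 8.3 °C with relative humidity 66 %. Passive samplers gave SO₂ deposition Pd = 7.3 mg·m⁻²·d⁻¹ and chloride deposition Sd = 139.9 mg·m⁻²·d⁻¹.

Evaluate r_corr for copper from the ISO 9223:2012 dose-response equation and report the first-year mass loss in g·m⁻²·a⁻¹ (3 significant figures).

r_corr = 8.79 g·m⁻²·a⁻¹

copper: T≤10 °C ⇒ hinge +0.126·(8.3−10) = -0.2142
  SO₂ term: 0.0053·7.3^0.26·exp(0.059·66-0.2142) = 0.3523
  Cl⁻ term: 0.01025·139.9^0.27·exp(0.036·66+0.049·8.3) = 0.6289
  sum: 0.3523 + 0.6289 → r_corr = 0.9812 μm/a
Convert to mass loss: 0.9812 μm/a × 8.96 g/cm³ = 8.791 g·m⁻²·a⁻¹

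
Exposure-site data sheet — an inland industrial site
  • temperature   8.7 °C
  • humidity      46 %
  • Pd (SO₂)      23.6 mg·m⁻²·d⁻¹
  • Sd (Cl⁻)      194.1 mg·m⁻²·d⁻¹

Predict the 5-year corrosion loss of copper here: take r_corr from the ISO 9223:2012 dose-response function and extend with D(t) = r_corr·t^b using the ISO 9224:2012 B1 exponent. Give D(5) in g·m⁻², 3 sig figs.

copper: f(T) = +0.126·(T−10) [T≤10 °C] = -0.1638
  Pd branch = 0.0053·Pd^0.26·e^(0.059·RH+f) = 0.1544 μm/a
  Cl⁻ term: 0.01025·194.1^0.27·exp(0.036·46+0.049·8.7) = 0.3411
  sum: 0.1544 + 0.3411 → r_corr = 0.4955 μm/a
Power-law: D(5) = r_corr · 5^0.667
  D(5) = 0.4955 × 5^0.667 = 0.4955 × 2.926 = 1.45 μm
  Mass loss = 1.45 μm × 8.96 g/cm³ = 12.99 g·m⁻²

D(5) = 13.0 g·m⁻²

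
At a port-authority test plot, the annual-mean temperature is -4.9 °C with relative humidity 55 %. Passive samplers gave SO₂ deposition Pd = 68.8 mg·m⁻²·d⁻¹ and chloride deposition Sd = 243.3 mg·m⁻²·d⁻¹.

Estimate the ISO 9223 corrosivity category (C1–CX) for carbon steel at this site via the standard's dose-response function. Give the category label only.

C2

carbon steel: temperature factor f = +0.150·(-14.9) = -2.2350
  sulphur-dioxide contribution → 5.136 μm/a
  chloride contribution → 15.53 μm/a
  ⇒ r_corr(carbon steel) = 20.66 μm/a
Category bounds: 1.3…25 μm/a bracket r_corr ⇒ C2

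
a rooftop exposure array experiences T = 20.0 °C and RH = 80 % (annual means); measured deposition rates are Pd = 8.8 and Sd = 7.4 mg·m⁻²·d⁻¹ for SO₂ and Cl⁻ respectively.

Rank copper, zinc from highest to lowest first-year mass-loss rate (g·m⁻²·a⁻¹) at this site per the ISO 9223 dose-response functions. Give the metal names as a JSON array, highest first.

["copper", "zinc"]

copper: T>10 °C ⇒ hinge -0.080·(20.0−10) = -0.8000
  sulphur-dioxide contribution → 0.4702 μm/a
  chloride contribution → 0.8352 μm/a
  ⇒ r_corr(copper) = 1.305 μm/a
  mass loss = 1.305 μm/a × 8.96 g/cm³ = 11.7 g·m⁻²·a⁻¹
zinc: f(T) = -0.071·(T−10) [T>10 °C] = -0.7100
  sulphur-dioxide contribution → 0.6547 μm/a
  chloride contribution → 0.5685 μm/a
  total first-year rate 1.223 μm/a
  mass loss = 1.223 μm/a × 7.14 g/cm³ = 8.734 g·m⁻²·a⁻¹
Ordering by g·m⁻²·a⁻¹: copper (11.7) > zinc (8.73)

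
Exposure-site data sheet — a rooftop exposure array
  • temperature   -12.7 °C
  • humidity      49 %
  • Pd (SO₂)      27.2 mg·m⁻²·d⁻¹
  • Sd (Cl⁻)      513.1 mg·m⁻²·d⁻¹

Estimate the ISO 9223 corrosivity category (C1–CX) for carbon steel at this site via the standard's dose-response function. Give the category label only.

carbon steel: f(T) = +0.150·(T−10) [T≤10 °C] = -3.4050
  Pd branch = 1.77·Pd^0.52·e^(0.02·RH+f) = 0.8725 μm/a
  Cl⁻ term: 0.102·513.1^0.62·exp(0.033·49+0.04·-12.7) = 14.81
  sum: 0.8725 + 14.81 → r_corr = 15.68 μm/a
Category bounds: 1.3…25 μm/a bracket r_corr ⇒ C2

C2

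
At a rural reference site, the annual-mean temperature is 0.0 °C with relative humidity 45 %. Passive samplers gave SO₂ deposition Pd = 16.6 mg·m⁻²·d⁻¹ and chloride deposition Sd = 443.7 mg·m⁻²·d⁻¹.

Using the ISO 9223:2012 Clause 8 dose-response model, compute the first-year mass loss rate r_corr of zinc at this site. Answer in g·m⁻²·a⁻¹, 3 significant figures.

r_corr = 7.50 g·m⁻²·a⁻¹

zinc: f(T) = +0.038·(T−10) [T≤10 °C] = -0.3800
  SO₂ term: 0.0129·16.6^0.44·exp(0.046·45-0.3800) = 0.2407
  Cl⁻ term: 0.0175·443.7^0.57·exp(0.008·45+0.085·0.0) = 0.8095
  r_corr = 0.2407 + 0.8095 = 1.05 μm/a
Convert to mass loss: 1.05 μm/a × 7.14 g/cm³ = 7.498 g·m⁻²·a⁻¹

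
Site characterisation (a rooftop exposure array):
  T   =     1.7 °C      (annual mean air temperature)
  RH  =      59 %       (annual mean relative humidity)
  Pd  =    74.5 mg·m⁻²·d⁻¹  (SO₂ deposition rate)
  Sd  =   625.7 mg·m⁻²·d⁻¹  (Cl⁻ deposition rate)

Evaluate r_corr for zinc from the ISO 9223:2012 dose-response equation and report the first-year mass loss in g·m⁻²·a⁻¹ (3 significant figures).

zinc: f(T) = +0.038·(T−10) [T≤10 °C] = -0.3154
  sulphur-dioxide contribution → 0.9463 μm/a
  chloride contribution → 1.273 μm/a
  total first-year rate 2.219 μm/a
Convert to mass loss: 2.219 μm/a × 7.14 g/cm³ = 15.84 g·m⁻²·a⁻¹

r_corr = 15.8 g·m⁻²·a⁻¹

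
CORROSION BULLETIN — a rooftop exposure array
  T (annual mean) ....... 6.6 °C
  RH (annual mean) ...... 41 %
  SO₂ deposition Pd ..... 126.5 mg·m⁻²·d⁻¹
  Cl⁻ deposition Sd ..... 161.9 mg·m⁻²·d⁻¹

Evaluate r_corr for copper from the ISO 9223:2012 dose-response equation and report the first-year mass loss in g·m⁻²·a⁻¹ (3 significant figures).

r_corr = 3.42 g·m⁻²·a⁻¹

copper: f(T) = +0.126·(T−10) [T≤10 °C] = -0.4284
  sulphur-dioxide contribution → 0.1366 μm/a
  chloride contribution → 0.2447 μm/a
  ⇒ r_corr(copper) = 0.3813 μm/a
Convert to mass loss: 0.3813 μm/a × 8.96 g/cm³ = 3.416 g·m⁻²·a⁻¹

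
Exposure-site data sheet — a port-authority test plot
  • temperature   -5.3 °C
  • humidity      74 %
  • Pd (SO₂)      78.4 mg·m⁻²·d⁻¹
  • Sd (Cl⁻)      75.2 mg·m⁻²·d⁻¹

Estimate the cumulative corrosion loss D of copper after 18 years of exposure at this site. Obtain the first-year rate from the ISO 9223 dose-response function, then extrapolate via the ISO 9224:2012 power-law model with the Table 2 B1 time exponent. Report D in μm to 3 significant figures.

D(18) = 3.80 μm

copper: T≤10 °C ⇒ hinge +0.126·(-5.3−10) = -1.9278
  sulphur-dioxide contribution → 0.1887 μm/a
  chloride contribution → 0.3643 μm/a
  total first-year rate 0.553 μm/a
Power-law: D(18) = r_corr · 18^0.667
  D(18) = 0.553 × 18^0.667 = 0.553 × 6.875 = 3.802 μm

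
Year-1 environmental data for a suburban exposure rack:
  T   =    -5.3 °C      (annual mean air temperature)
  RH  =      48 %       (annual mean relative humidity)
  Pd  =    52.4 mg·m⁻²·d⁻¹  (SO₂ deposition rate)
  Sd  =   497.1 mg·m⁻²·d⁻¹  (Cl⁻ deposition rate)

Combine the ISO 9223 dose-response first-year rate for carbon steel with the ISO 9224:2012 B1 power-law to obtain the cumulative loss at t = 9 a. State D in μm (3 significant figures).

D(9) = 71.1 μm

carbon steel: f(T) = +0.150·(T−10) [T≤10 °C] = -2.2950
  Pd branch = 1.77·Pd^0.52·e^(0.02·RH+f) = 3.65 μm/a
  Sd branch = 0.102·Sd^0.62·e^(0.033·RH+0.04·T) = 18.89 μm/a
  sum: 3.65 + 18.89 → r_corr = 22.54 μm/a
Power-law: D(9) = r_corr · 9^0.523
  D(9) = 22.54 × 9^0.523 = 22.54 × 3.156 = 71.13 μm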